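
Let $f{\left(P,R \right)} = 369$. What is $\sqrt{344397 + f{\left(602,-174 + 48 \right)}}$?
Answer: $\sqrt{344766} \approx 587.17$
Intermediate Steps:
$\sqrt{344397 + f{\left(602,-174 + 48 \right)}} = \sqrt{344397 + 369} = \sqrt{344766}$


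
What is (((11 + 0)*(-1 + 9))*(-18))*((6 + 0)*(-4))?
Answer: 38016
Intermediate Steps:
(((11 + 0)*(-1 + 9))*(-18))*((6 + 0)*(-4)) = ((11*8)*(-18))*(6*(-4)) = (88*(-18))*(-24) = -1584*(-24) = 38016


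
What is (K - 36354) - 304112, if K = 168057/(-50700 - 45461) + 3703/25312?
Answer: -118386773334959/347718176 ≈ -3.4047e+5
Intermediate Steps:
K = -556824943/347718176 (K = 168057/(-96161) + 3703*(1/25312) = 168057*(-1/96161) + 529/3616 = -168057/96161 + 529/3616 = -556824943/347718176 ≈ -1.6014)
(K - 36354) - 304112 = (-556824943/347718176 - 36354) - 304112 = -12641503395247/347718176 - 304112 = -118386773334959/347718176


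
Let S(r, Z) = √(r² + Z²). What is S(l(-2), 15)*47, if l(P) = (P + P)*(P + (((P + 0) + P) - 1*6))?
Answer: 141*√281 ≈ 2363.6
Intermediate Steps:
l(P) = 2*P*(-6 + 3*P) (l(P) = (2*P)*(P + ((P + P) - 6)) = (2*P)*(P + (2*P - 6)) = (2*P)*(P + (-6 + 2*P)) = (2*P)*(-6 + 3*P) = 2*P*(-6 + 3*P))
S(r, Z) = √(Z² + r²)
S(l(-2), 15)*47 = √(15² + (6*(-2)*(-2 - 2))²)*47 = √(225 + (6*(-2)*(-4))²)*47 = √(225 + 48²)*47 = √(225 + 2304)*47 = √2529*47 = (3*√281)*47 = 141*√281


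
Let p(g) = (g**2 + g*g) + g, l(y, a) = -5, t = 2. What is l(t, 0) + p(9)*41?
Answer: 7006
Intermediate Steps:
p(g) = g + 2*g**2 (p(g) = (g**2 + g**2) + g = 2*g**2 + g = g + 2*g**2)
l(t, 0) + p(9)*41 = -5 + (9*(1 + 2*9))*41 = -5 + (9*(1 + 18))*41 = -5 + (9*19)*41 = -5 + 171*41 = -5 + 7011 = 7006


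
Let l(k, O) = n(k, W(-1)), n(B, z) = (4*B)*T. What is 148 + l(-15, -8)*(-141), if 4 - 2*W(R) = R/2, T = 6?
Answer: 50908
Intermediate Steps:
W(R) = 2 - R/4 (W(R) = 2 - R/(2*2) = 2 - R/4)
n(B, z) = 24*B (n(B, z) = (4*B)*6 = 24*B)
l(k, O) = 24*k
148 + l(-15, -8)*(-141) = 148 + (24*(-15))*(-141) = 148 - 360*(-141) = 148 + 50760 = 50908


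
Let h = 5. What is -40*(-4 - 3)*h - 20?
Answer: 1380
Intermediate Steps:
-40*(-4 - 3)*h - 20 = -40*(-4 - 3)*5 - 20 = -(-280)*5 - 20 = -40*(-35) - 20 = 1400 - 20 = 1380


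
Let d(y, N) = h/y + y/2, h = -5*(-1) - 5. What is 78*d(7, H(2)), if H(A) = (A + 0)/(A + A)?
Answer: 273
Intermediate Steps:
H(A) = ½ (H(A) = A/((2*A)) = A*(1/(2*A)) = ½)
h = 0 (h = 5 - 5 = 0)
d(y, N) = y/2 (d(y, N) = 0/y + y/2 = 0 + y*(½) = 0 + y/2 = y/2)
78*d(7, H(2)) = 78*((½)*7) = 78*(7/2) = 273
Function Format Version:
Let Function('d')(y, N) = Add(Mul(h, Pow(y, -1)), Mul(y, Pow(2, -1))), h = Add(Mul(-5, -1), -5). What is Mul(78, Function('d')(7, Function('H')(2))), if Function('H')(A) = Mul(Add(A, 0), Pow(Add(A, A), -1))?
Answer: 273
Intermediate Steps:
Function('H')(A) = Rational(1, 2) (Function('H')(A) = Mul(A, Pow(Mul(2, A), -1)) = Mul(A, Mul(Rational(1, 2), Pow(A, -1))) = Rational(1, 2))
h = 0 (h = Add(5, -5) = 0)
Function('d')(y, N) = Mul(Rational(1, 2), y) (Function('d')(y, N) = Add(Mul(0, Pow(y, -1)), Mul(y, Pow(2, -1))) = Add(0, Mul(y, Rational(1, 2))) = Add(0, Mul(Rational(1, 2), y)) = Mul(Rational(1, 2), y))
Mul(78, Function('d')(7, Function('H')(2))) = Mul(78, Mul(Rational(1, 2), 7)) = Mul(78, Rational(7, 2)) = 273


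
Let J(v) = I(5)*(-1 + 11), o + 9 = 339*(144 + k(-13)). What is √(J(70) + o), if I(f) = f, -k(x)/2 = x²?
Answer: 5*I*√2629 ≈ 256.37*I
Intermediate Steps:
k(x) = -2*x²
o = -65775 (o = -9 + 339*(144 - 2*(-13)²) = -9 + 339*(144 - 2*169) = -9 + 339*(144 - 338) = -9 + 339*(-194) = -9 - 65766 = -65775)
J(v) = 50 (J(v) = 5*(-1 + 11) = 5*10 = 50)
√(J(70) + o) = √(50 - 65775) = √(-65725) = 5*I*√2629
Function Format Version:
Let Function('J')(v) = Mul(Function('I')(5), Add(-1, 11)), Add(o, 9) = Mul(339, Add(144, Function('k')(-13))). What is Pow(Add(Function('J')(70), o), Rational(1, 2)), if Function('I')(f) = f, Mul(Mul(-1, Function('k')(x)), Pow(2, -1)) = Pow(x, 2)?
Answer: Mul(5, I, Pow(2629, Rational(1, 2))) ≈ Mul(256.37, I)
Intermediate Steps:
Function('k')(x) = Mul(-2, Pow(x, 2))
o = -65775 (o = Add(-9, Mul(339, Add(144, Mul(-2, Pow(-13, 2))))) = Add(-9, Mul(339, Add(144, Mul(-2, 169)))) = Add(-9, Mul(339, Add(144, -338))) = Add(-9, Mul(339, -194)) = Add(-9, -65766) = -65775)
Function('J')(v) = 50 (Function('J')(v) = Mul(5, Add(-1, 11)) = Mul(5, 10) = 50)
Pow(Add(Function('J')(70), o), Rational(1, 2)) = Pow(Add(50, -65775), Rational(1, 2)) = Pow(-65725, Rational(1, 2)) = Mul(5, I, Pow(2629, Rational(1, 2)))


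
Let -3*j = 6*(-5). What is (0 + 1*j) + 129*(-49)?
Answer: -6311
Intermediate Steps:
j = 10 (j = -2*(-5) = -⅓*(-30) = 10)
(0 + 1*j) + 129*(-49) = (0 + 1*10) + 129*(-49) = (0 + 10) - 6321 = 10 - 6321 = -6311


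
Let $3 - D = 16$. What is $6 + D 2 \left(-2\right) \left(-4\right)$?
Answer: $-202$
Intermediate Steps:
$D = -13$ ($D = 3 - 16 = -13$)
$6 + D 2 \left(-2\right) \left(-4\right) = 6 - 13 \cdot 2 \left(-2\right) \left(-4\right) = 6 - 13 \left(\left(-4\right) \left(-4\right)\right) = 6 - 208 = -202$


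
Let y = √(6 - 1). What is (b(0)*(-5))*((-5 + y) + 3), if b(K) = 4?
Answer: 40 - 20*√5 ≈ -4.7214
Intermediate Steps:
y = √5 ≈ 2.2361
(b(0)*(-5))*((-5 + y) + 3) = (4*(-5))*((-5 + √5) + 3) = -20*(-2 + √5) = 40 - 20*√5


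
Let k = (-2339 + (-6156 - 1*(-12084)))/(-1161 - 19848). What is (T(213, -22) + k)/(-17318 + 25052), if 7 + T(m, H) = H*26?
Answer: -6083900/81241803 ≈ -0.074886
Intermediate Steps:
T(m, H) = -7 + 26*H (T(m, H) = -7 + H*26 = -7 + 26*H)
k = -3589/21009 (k = (-2339 + (-6156 + 12084))/(-21009) = (-2339 + 5928)*(-1/21009) = 3589*(-1/21009) = -3589/21009 ≈ -0.17083)
(T(213, -22) + k)/(-17318 + 25052) = ((-7 + 26*(-22)) - 3589/21009)/(-17318 + 25052) = ((-7 - 572) - 3589/21009)/7734 = (-579 - 3589/21009)*(1/7734) = -12167800/21009*1/7734 = -6083900/81241803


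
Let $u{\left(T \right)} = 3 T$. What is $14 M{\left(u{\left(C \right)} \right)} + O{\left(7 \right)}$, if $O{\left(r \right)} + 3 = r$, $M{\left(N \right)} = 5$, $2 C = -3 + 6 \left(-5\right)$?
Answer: $74$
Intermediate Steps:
$C = - \frac{33}{2}$ ($C = \frac{-3 + 6 \left(-5\right)}{2} = \frac{-3 - 30}{2} = \frac{1}{2} \left(-33\right) = - \frac{33}{2} \approx -16.5$)
$O{\left(r \right)} = -3 + r$
$14 M{\left(u{\left(C \right)} \right)} + O{\left(7 \right)} = 14 \cdot 5 + \left(-3 + 7\right) = 70 + 4 = 74$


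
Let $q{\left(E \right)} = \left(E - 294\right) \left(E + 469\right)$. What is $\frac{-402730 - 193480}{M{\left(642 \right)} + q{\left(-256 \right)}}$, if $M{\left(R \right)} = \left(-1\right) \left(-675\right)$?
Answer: $\frac{119242}{23295} \approx 5.1188$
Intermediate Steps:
$M{\left(R \right)} = 675$
$q{\left(E \right)} = \left(-294 + E\right) \left(469 + E\right)$
$\frac{-402730 - 193480}{M{\left(642 \right)} + q{\left(-256 \right)}} = \frac{-402730 - 193480}{675 + \left(-137886 + \left(-256\right)^{2} + 175 \left(-256\right)\right)} = - \frac{596210}{675 - 117150} = - \frac{596210}{-116475} = \left(-596210\right) \left(- \frac{1}{116475}\right) = \frac{119242}{23295}$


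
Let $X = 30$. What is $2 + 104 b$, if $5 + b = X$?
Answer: $2602$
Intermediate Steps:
$b = 25$ ($b = -5 + 30 = 25$)
$2 + 104 b = 2 + 104 \cdot 25 = 2 + 2600 = 2602$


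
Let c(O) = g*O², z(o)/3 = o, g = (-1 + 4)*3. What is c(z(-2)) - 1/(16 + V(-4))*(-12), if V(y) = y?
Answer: 325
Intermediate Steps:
g = 9 (g = 3*3 = 9)
z(o) = 3*o
c(O) = 9*O²
c(z(-2)) - 1/(16 + V(-4))*(-12) = 9*(3*(-2))² - 1/(16 - 4)*(-12) = 9*(-6)² - 1/12*(-12) = 9*36 - (1/12)*1*(-12) = 324 - (-12)/12 = 324 - 1*(-1) = 324 + 1 = 325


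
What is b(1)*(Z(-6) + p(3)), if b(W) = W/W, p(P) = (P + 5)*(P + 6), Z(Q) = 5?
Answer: 77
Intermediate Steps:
p(P) = (5 + P)*(6 + P)
b(W) = 1
b(1)*(Z(-6) + p(3)) = 1*(5 + (30 + 3**2 + 11*3)) = 1*(5 + (30 + 9 + 33)) = 1*(5 + 72) = 1*77 = 77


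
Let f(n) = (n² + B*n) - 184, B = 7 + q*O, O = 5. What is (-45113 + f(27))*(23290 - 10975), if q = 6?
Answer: -536552235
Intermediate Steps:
B = 37 (B = 7 + 6*5 = 7 + 30 = 37)
f(n) = -184 + n² + 37*n (f(n) = (n² + 37*n) - 184 = -184 + n² + 37*n)
(-45113 + f(27))*(23290 - 10975) = (-45113 + (-184 + 27² + 37*27))*(23290 - 10975) = (-45113 + (-184 + 729 + 999))*12315 = (-45113 + 1544)*12315 = -43569*12315 = -536552235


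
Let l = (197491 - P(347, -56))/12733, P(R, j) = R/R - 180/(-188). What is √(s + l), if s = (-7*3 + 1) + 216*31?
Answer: √2396521482806311/598451 ≈ 81.802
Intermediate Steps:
P(R, j) = 92/47 (P(R, j) = 1 - 180*(-1/188) = 1 + 45/47 = 92/47)
s = 6676 (s = (-21 + 1) + 6696 = -20 + 6696 = 6676)
l = 9281985/598451 (l = (197491 - 1*92/47)/12733 = (197491 - 92/47)*(1/12733) = (9281985/47)*(1/12733) = 9281985/598451 ≈ 15.510)
√(s + l) = √(6676 + 9281985/598451) = √(4004540861/598451) = √2396521482806311/598451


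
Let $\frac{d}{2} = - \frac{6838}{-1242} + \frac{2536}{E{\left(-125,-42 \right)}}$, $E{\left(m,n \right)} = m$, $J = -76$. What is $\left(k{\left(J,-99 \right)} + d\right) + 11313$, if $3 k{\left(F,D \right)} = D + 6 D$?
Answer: $\frac{857945288}{77625} \approx 11052.0$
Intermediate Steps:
$k{\left(F,D \right)} = \frac{7 D}{3}$ ($k{\left(F,D \right)} = \frac{D + 6 D}{3} = \frac{7 D}{3}$)
$d = - \frac{2294962}{77625}$ ($d = 2 \left(- \frac{6838}{-1242} + \frac{2536}{-125}\right) = 2 \left(\left(-6838\right) \left(- \frac{1}{1242}\right) + 2536 \left(- \frac{1}{125}\right)\right) = 2 \left(\frac{3419}{621} - \frac{2536}{125}\right) = 2 \left(- \frac{1147481}{77625}\right) = - \frac{2294962}{77625} \approx -29.565$)
$\left(k{\left(J,-99 \right)} + d\right) + 11313 = \left(\frac{7}{3} \left(-99\right) - \frac{2294962}{77625}\right) + 11313 = \left(-231 - \frac{2294962}{77625}\right) + 11313 = - \frac{20226337}{77625} + 11313 = \frac{857945288}{77625}$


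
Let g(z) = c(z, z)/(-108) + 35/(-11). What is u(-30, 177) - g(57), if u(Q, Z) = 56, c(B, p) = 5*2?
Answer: 35209/594 ≈ 59.274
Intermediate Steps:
c(B, p) = 10
g(z) = -1945/594 (g(z) = 10/(-108) + 35/(-11) = 10*(-1/108) + 35*(-1/11) = -5/54 - 35/11 = -1945/594)
u(-30, 177) - g(57) = 56 - 1*(-1945/594) = 56 + 1945/594 = 35209/594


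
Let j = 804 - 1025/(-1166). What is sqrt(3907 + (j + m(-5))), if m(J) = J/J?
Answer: sqrt(6407423022)/1166 ≈ 68.650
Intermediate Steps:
m(J) = 1
j = 938489/1166 (j = 804 - 1025*(-1/1166) = 804 + 1025/1166 = 938489/1166 ≈ 804.88)
sqrt(3907 + (j + m(-5))) = sqrt(3907 + (938489/1166 + 1)) = sqrt(3907 + 939655/1166) = sqrt(5495217/1166) = sqrt(6407423022)/1166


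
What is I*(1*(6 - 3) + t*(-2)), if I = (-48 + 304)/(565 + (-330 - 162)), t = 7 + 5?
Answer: -5376/73 ≈ -73.644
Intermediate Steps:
t = 12
I = 256/73 (I = 256/(565 - 492) = 256/73 ≈ 3.5069)
I*(1*(6 - 3) + t*(-2)) = 256*(1*(6 - 3) + 12*(-2))/73 = 256*(1*3 - 24)/73 = 256*(3 - 24)/73 = (256/73)*(-21) = -5376/73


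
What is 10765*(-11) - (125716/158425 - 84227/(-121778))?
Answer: -2284571313860273/19292679650 ≈ -1.1842e+5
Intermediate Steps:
10765*(-11) - (125716/158425 - 84227/(-121778)) = -118415 - (125716*(1/158425) - 84227*(-1/121778)) = -118415 - (125716/158425 + 84227/121778) = -118415 - 1*28653105523/19292679650 = -118415 - 28653105523/19292679650 = -2284571313860273/19292679650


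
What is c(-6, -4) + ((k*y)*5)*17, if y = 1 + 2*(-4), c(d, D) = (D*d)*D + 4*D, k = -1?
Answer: 483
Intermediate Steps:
c(d, D) = 4*D + d*D**2 (c(d, D) = d*D**2 + 4*D = 4*D + d*D**2)
y = -7 (y = 1 - 8 = -7)
c(-6, -4) + ((k*y)*5)*17 = -4*(4 - 4*(-6)) + (-1*(-7)*5)*17 = -4*(4 + 24) + (7*5)*17 = -4*28 + 35*17 = -112 + 595 = 483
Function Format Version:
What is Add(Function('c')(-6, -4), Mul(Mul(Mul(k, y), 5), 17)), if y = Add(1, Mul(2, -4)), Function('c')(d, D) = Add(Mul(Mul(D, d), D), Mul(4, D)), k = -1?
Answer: 483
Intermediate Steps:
Function('c')(d, D) = Add(Mul(4, D), Mul(d, Pow(D, 2))) (Function('c')(d, D) = Add(Mul(d, Pow(D, 2)), Mul(4, D)) = Add(Mul(4, D), Mul(d, Pow(D, 2))))
y = -7 (y = Add(1, -8) = -7)
Add(Function('c')(-6, -4), Mul(Mul(Mul(k, y), 5), 17)) = Add(Mul(-4, Add(4, Mul(-4, -6))), Mul(Mul(Mul(-1, -7), 5), 17)) = Add(Mul(-4, Add(4, 24)), Mul(Mul(7, 5), 17)) = Add(Mul(-4, 28), Mul(35, 17)) = Add(-112, 595) = 483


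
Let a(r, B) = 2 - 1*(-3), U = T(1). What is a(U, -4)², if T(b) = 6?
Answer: 25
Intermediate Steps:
U = 6
a(r, B) = 5 (a(r, B) = 2 + 3 = 5)
a(U, -4)² = 5² = 25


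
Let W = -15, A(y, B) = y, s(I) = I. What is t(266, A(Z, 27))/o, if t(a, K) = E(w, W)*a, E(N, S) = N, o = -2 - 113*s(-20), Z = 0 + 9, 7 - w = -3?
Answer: 1330/1129 ≈ 1.1780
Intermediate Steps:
w = 10 (w = 7 - 1*(-3) = 7 + 3 = 10)
Z = 9
o = 2258 (o = -2 - 113*(-20) = -2 + 2260 = 2258)
t(a, K) = 10*a
t(266, A(Z, 27))/o = (10*266)/2258 = 2660*(1/2258) = 1330/1129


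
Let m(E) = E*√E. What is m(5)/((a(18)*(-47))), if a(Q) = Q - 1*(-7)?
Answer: -√5/235 ≈ -0.0095152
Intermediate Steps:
a(Q) = 7 + Q (a(Q) = Q + 7 = 7 + Q)
m(E) = E^(3/2)
m(5)/((a(18)*(-47))) = 5^(3/2)/(((7 + 18)*(-47))) = (5*√5)/((25*(-47))) = (5*√5)/(-1175) = (5*√5)*(-1/1175) = -√5/235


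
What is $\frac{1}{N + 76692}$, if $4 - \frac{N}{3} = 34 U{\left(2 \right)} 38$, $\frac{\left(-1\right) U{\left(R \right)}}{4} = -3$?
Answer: $\frac{1}{30192} \approx 3.3121 \cdot 10^{-5}$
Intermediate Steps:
$U{\left(R \right)} = 12$ ($U{\left(R \right)} = \left(-4\right) \left(-3\right) = 12$)
$N = -46500$ ($N = 12 - 3 \cdot 34 \cdot 12 \cdot 38 = 12 - 3 \cdot 408 \cdot 38 = 12 - 46512 = -46500$)
$\frac{1}{N + 76692} = \frac{1}{-46500 + 76692} = \frac{1}{30192}$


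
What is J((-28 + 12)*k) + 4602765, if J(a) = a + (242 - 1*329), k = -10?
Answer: 4602838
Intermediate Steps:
J(a) = -87 + a (J(a) = a + (242 - 329) = a - 87 = -87 + a)
J((-28 + 12)*k) + 4602765 = (-87 + (-28 + 12)*(-10)) + 4602765 = (-87 - 16*(-10)) + 4602765 = (-87 + 160) + 4602765 = 73 + 4602765 = 4602838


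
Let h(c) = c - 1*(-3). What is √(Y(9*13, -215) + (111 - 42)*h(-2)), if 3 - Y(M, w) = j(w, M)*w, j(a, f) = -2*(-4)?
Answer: 16*√7 ≈ 42.332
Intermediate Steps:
j(a, f) = 8
h(c) = 3 + c (h(c) = c + 3 = 3 + c)
Y(M, w) = 3 - 8*w
√(Y(9*13, -215) + (111 - 42)*h(-2)) = √((3 - 8*(-215)) + (111 - 42)*(3 - 2)) = √((3 + 1720) + 69*1) = √(1723 + 69) = √1792 = 16*√7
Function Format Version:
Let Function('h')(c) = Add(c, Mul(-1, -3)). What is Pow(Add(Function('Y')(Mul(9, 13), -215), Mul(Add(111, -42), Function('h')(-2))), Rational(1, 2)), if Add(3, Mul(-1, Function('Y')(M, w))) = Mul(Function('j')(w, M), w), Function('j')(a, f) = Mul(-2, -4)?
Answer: Mul(16, Pow(7, Rational(1, 2))) ≈ 42.332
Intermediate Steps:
Function('j')(a, f) = 8
Function('h')(c) = Add(3, c) (Function('h')(c) = Add(c, 3) = Add(3, c))
Function('Y')(M, w) = Add(3, Mul(-8, w)) (Function('Y')(M, w) = Add(3, Mul(-1, Mul(8, w))) = Add(3, Mul(-8, w)))
Pow(Add(Function('Y')(Mul(9, 13), -215), Mul(Add(111, -42), Function('h')(-2))), Rational(1, 2)) = Pow(Add(Add(3, Mul(-8, -215)), Mul(Add(111, -42), Add(3, -2))), Rational(1, 2)) = Pow(Add(Add(3, 1720), Mul(69, 1)), Rational(1, 2)) = Pow(Add(1723, 69), Rational(1, 2)) = Pow(1792, Rational(1, 2)) = Mul(16, Pow(7, Rational(1, 2)))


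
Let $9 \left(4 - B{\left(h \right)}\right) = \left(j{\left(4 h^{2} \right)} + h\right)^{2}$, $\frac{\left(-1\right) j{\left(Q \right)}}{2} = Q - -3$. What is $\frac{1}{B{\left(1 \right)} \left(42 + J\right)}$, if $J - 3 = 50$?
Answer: $- \frac{9}{12635} \approx -0.00071231$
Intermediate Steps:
$J = 53$ ($J = 3 + 50 = 53$)
$j{\left(Q \right)} = -6 - 2 Q$ ($j{\left(Q \right)} = - 2 \left(Q - -3\right) = - 2 \left(Q + 3\right) = - 2 \left(3 + Q\right) = -6 - 2 Q$)
$B{\left(h \right)} = 4 - \frac{\left(-6 + h - 8 h^{2}\right)^{2}}{9}$ ($B{\left(h \right)} = 4 - \frac{\left(\left(-6 - 2 \cdot 4 h^{2}\right) + h\right)^{2}}{9} = 4 - \frac{\left(\left(-6 - 8 h^{2}\right) + h\right)^{2}}{9} = 4 - \frac{\left(-6 + h - 8 h^{2}\right)^{2}}{9}$)
$\frac{1}{B{\left(1 \right)} \left(42 + J\right)} = \frac{1}{\left(4 - \frac{\left(6 - 1 + 8 \cdot 1^{2}\right)^{2}}{9}\right) \left(42 + 53\right)} = \frac{1}{\left(4 - \frac{\left(6 - 1 + 8 \cdot 1\right)^{2}}{9}\right) 95} = \frac{1}{\left(4 - \frac{\left(6 - 1 + 8\right)^{2}}{9}\right) 95} = \frac{1}{\left(4 - \frac{13^{2}}{9}\right) 95} = \frac{1}{\left(4 - \frac{169}{9}\right) 95} = \frac{1}{\left(- \frac{133}{9}\right) 95} = \frac{1}{- \frac{12635}{9}} = - \frac{9}{12635}$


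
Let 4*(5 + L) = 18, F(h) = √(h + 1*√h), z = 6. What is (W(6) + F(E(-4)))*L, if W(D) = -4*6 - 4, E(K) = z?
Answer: 14 - √(6 + √6)/2 ≈ 12.547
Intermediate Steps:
E(K) = 6
F(h) = √(h + √h)
L = -½ (L = -5 + (¼)*18 = -5 + 9/2 = -½ ≈ -0.50000)
W(D) = -28 (W(D) = -24 - 4 = -28)
(W(6) + F(E(-4)))*L = (-28 + √(6 + √6))*(-½) = 14 - √(6 + √6)/2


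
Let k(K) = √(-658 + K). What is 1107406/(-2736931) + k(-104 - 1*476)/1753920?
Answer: -1107406/2736931 + I*√1238/1753920 ≈ -0.40462 + 2.0061e-5*I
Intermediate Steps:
1107406/(-2736931) + k(-104 - 1*476)/1753920 = 1107406/(-2736931) + √(-658 + (-104 - 1*476))/1753920 = 1107406*(-1/2736931) + √(-658 + (-104 - 476))*(1/1753920) = -1107406/2736931 + √(-658 - 580)*(1/1753920) = -1107406/2736931 + √(-1238)*(1/1753920) = -1107406/2736931 + (I*√1238)*(1/1753920) = -1107406/2736931 + I*√1238/1753920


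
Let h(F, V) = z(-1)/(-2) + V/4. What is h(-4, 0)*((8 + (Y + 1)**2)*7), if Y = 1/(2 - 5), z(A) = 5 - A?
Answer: -532/3 ≈ -177.33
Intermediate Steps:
Y = -1/3 (Y = 1/(-3) = -1/3 ≈ -0.33333)
h(F, V) = -3 + V/4 (h(F, V) = (5 - 1*(-1))/(-2) + V/4 = (5 + 1)*(-1/2) + V*(1/4) = 6*(-1/2) + V/4 = -3 + V/4)
h(-4, 0)*((8 + (Y + 1)**2)*7) = (-3 + (1/4)*0)*((8 + (-1/3 + 1)**2)*7) = (-3 + 0)*((8 + (2/3)**2)*7) = -3*(8 + 4/9)*7 = -76*7/3 = -3*532/9 = -532/3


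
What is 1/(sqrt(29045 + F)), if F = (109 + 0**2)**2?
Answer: sqrt(40926)/40926 ≈ 0.0049431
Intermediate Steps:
F = 11881 (F = (109 + 0)**2 = 109**2 = 11881)
1/(sqrt(29045 + F)) = 1/(sqrt(29045 + 11881)) = 1/(sqrt(40926)) = sqrt(40926)/40926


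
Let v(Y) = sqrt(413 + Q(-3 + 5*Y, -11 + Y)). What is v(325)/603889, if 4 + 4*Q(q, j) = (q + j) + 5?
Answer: sqrt(3589)/1207778 ≈ 4.9602e-5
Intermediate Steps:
Q(q, j) = 1/4 + j/4 + q/4 (Q(q, j) = -1 + ((q + j) + 5)/4 = -1 + ((j + q) + 5)/4 = -1 + (5 + j + q)/4 = -1 + (5/4 + j/4 + q/4) = 1/4 + j/4 + q/4)
v(Y) = sqrt(1639/4 + 3*Y/2) (v(Y) = sqrt(413 + (1/4 + (-11 + Y)/4 + (-3 + 5*Y)/4)) = sqrt(413 + (1/4 + (-11/4 + Y/4) + (-3/4 + 5*Y/4))) = sqrt(413 + (-13/4 + 3*Y/2)) = sqrt(1639/4 + 3*Y/2))
v(325)/603889 = (sqrt(1639 + 6*325)/2)/603889 = (sqrt(1639 + 1950)/2)*(1/603889) = (sqrt(3589)/2)*(1/603889) = sqrt(3589)/1207778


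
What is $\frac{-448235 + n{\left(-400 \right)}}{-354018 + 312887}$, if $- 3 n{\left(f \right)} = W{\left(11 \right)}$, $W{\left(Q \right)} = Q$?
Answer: $\frac{1344716}{123393} \approx 10.898$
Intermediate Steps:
$n{\left(f \right)} = - \frac{11}{3}$ ($n{\left(f \right)} = \left(- \frac{1}{3}\right) 11 = - \frac{11}{3}$)
$\frac{-448235 + n{\left(-400 \right)}}{-354018 + 312887} = \frac{-448235 - \frac{11}{3}}{-354018 + 312887} = - \frac{1344716}{3 \left(-41131\right)} = \left(- \frac{1344716}{3}\right) \left(- \frac{1}{41131}\right) = \frac{1344716}{123393}$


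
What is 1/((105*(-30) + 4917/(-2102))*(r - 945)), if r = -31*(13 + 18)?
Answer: 1051/6314784801 ≈ 1.6643e-7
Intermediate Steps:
r = -961 (r = -31*31 = -961)
1/((105*(-30) + 4917/(-2102))*(r - 945)) = 1/((105*(-30) + 4917/(-2102))*(-961 - 945)) = 1/((-3150 + 4917*(-1/2102))*(-1906)) = 1/((-3150 - 4917/2102)*(-1906)) = 1/(-6626217/2102*(-1906)) = 1/(6314784801/1051) = 1051/6314784801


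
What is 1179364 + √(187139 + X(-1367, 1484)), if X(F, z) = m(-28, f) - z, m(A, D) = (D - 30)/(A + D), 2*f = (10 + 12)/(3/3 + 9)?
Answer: 1179364 + 2*√3358564799/269 ≈ 1.1798e+6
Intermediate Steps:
f = 11/10 (f = ((10 + 12)/(3/3 + 9))/2 = (22/(3*(⅓) + 9))/2 = (22/(1 + 9))/2 = (22/10)/2 = (22*(⅒))/2 = (½)*(11/5) = 11/10 ≈ 1.1000)
m(A, D) = (-30 + D)/(A + D)
X(F, z) = 289/269 - z (X(F, z) = (-30 + 11/10)/(-28 + 11/10) - z = -289/10/(-269/10) - z = -10/269*(-289/10) - z = 289/269 - z)
1179364 + √(187139 + X(-1367, 1484)) = 1179364 + √(187139 + (289/269 - 1*1484)) = 1179364 + √(187139 + (289/269 - 1484)) = 1179364 + √(187139 - 398907/269) = 1179364 + √(49941484/269) = 1179364 + 2*√3358564799/269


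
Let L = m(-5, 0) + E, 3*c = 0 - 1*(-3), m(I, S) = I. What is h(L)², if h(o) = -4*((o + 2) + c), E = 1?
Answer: 16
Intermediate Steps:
c = 1 (c = (0 - 1*(-3))/3 = (0 + 3)/3 = (⅓)*3 = 1)
L = -4 (L = -5 + 1 = -4)
h(o) = -12 - 4*o (h(o) = -4*((o + 2) + 1) = -4*((2 + o) + 1) = -4*(3 + o) = -12 - 4*o)
h(L)² = (-12 - 4*(-4))² = (-12 + 16)² = 4² = 16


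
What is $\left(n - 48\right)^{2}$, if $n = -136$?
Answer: $33856$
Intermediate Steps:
$\left(n - 48\right)^{2} = \left(-136 - 48\right)^{2} = \left(-184\right)^{2} = 33856$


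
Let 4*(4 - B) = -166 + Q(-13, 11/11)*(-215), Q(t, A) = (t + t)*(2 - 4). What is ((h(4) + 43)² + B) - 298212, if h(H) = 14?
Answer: -584245/2 ≈ -2.9212e+5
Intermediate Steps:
Q(t, A) = -4*t (Q(t, A) = (2*t)*(-2) = -4*t)
B = 5681/2 (B = 4 - (-166 - 4*(-13)*(-215))/4 = 4 - (-166 + 52*(-215))/4 = 4 - (-166 - 11180)/4 = 4 - ¼*(-11346) = 4 + 5673/2 = 5681/2 ≈ 2840.5)
((h(4) + 43)² + B) - 298212 = ((14 + 43)² + 5681/2) - 298212 = (57² + 5681/2) - 298212 = (3249 + 5681/2) - 298212 = 12179/2 - 298212 = -584245/2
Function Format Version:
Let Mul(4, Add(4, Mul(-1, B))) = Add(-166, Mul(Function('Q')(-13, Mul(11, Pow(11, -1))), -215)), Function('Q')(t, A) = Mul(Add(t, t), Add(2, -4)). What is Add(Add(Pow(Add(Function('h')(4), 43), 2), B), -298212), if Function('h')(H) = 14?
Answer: Rational(-584245, 2) ≈ -2.9212e+5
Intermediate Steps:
Function('Q')(t, A) = Mul(-4, t) (Function('Q')(t, A) = Mul(Mul(2, t), -2) = Mul(-4, t))
B = Rational(5681, 2) (B = Add(4, Mul(Rational(-1, 4), Add(-166, Mul(Mul(-4, -13), -215)))) = Add(4, Mul(Rational(-1, 4), Add(-166, Mul(52, -215)))) = Add(4, Mul(Rational(-1, 4), Add(-166, -11180))) = Add(4, Mul(Rational(-1, 4), -11346)) = Add(4, Rational(5673, 2)) = Rational(5681, 2) ≈ 2840.5)
Add(Add(Pow(Add(Function('h')(4), 43), 2), B), -298212) = Add(Add(Pow(Add(14, 43), 2), Rational(5681, 2)), -298212) = Add(Add(Pow(57, 2), Rational(5681, 2)), -298212) = Add(Add(3249, Rational(5681, 2)), -298212) = Add(Rational(12179, 2), -298212) = Rational(-584245, 2)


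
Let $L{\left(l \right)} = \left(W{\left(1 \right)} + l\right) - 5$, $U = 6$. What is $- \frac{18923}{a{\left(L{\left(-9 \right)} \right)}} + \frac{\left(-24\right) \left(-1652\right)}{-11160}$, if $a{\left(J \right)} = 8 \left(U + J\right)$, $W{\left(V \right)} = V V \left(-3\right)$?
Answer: $\frac{8653819}{40920} \approx 211.48$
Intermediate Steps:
$W{\left(V \right)} = - 3 V^{2}$ ($W{\left(V \right)} = V^{2} \left(-3\right) = - 3 V^{2}$)
$L{\left(l \right)} = -8 + l$ ($L{\left(l \right)} = \left(- 3 \cdot 1^{2} + l\right) - 5 = \left(\left(-3\right) 1 + l\right) - 5 = \left(-3 + l\right) - 5 = -8 + l$)
$a{\left(J \right)} = 48 + 8 J$ ($a{\left(J \right)} = 8 \left(6 + J\right) = 48 + 8 J$)
$- \frac{18923}{a{\left(L{\left(-9 \right)} \right)}} + \frac{\left(-24\right) \left(-1652\right)}{-11160} = - \frac{18923}{48 + 8 \left(-8 - 9\right)} + \frac{\left(-24\right) \left(-1652\right)}{-11160} = - \frac{18923}{48 + 8 \left(-17\right)} + 39648 \left(- \frac{1}{11160}\right) = - \frac{18923}{48 - 136} - \frac{1652}{465} = - \frac{18923}{-88} - \frac{1652}{465} = \left(-18923\right) \left(- \frac{1}{88}\right) - \frac{1652}{465} = \frac{18923}{88} - \frac{1652}{465} = \frac{8653819}{40920}$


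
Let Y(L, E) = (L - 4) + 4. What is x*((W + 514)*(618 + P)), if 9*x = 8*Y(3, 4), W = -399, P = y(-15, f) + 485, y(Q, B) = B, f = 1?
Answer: 338560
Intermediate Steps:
P = 486 (P = 1 + 485 = 486)
Y(L, E) = L (Y(L, E) = (-4 + L) + 4 = L)
x = 8/3 (x = (8*3)/9 = (⅑)*24 = 8/3 ≈ 2.6667)
x*((W + 514)*(618 + P)) = 8*((-399 + 514)*(618 + 486))/3 = 8*(115*1104)/3 = (8/3)*126960 = 338560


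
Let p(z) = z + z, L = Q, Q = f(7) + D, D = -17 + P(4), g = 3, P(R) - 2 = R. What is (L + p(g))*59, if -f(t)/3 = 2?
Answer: -649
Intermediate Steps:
P(R) = 2 + R
D = -11 (D = -17 + (2 + 4) = -17 + 6 = -11)
f(t) = -6 (f(t) = -3*2 = -6)
Q = -17 (Q = -6 - 11 = -17)
L = -17
p(z) = 2*z
(L + p(g))*59 = (-17 + 2*3)*59 = (-17 + 6)*59 = -11*59 = -649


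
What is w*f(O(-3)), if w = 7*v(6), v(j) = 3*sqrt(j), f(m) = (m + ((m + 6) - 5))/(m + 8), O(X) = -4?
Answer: -147*sqrt(6)/4 ≈ -90.019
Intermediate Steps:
f(m) = (1 + 2*m)/(8 + m) (f(m) = (m + ((6 + m) - 5))/(8 + m) = (m + (1 + m))/(8 + m) = (1 + 2*m)/(8 + m))
w = 21*sqrt(6) (w = 7*(3*sqrt(6)) = 21*sqrt(6) ≈ 51.439)
w*f(O(-3)) = (21*sqrt(6))*((1 + 2*(-4))/(8 - 4)) = (21*sqrt(6))*((1 - 8)/4) = (21*sqrt(6))*((1/4)*(-7)) = (21*sqrt(6))*(-7/4) = -147*sqrt(6)/4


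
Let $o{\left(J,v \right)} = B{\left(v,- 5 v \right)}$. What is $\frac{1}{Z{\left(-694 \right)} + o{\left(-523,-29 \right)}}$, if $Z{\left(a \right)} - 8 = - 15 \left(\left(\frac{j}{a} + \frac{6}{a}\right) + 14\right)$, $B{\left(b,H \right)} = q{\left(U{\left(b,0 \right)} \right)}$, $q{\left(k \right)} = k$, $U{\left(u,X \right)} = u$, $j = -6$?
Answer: $- \frac{1}{231} \approx -0.004329$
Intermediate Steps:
$B{\left(b,H \right)} = b$
$o{\left(J,v \right)} = v$
$Z{\left(a \right)} = -202$ ($Z{\left(a \right)} = 8 - 15 \left(\left(- \frac{6}{a} + \frac{6}{a}\right) + 14\right) = 8 - 15 \left(0 + 14\right) = 8 - 210 = -202$)
$\frac{1}{Z{\left(-694 \right)} + o{\left(-523,-29 \right)}} = \frac{1}{-202 - 29} = \frac{1}{-231} = - \frac{1}{231}$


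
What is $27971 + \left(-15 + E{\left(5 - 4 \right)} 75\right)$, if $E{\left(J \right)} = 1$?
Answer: $28031$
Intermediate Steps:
$27971 + \left(-15 + E{\left(5 - 4 \right)} 75\right) = 27971 + \left(-15 + 1 \cdot 75\right) = 27971 + \left(-15 + 75\right) = 27971 + 60 = 28031$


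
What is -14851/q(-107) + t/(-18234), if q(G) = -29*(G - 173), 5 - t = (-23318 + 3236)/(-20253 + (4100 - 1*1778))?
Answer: -809359436419/442477549080 ≈ -1.8292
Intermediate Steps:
t = 23191/5977 (t = 5 - (-23318 + 3236)/(-20253 + (4100 - 1*1778)) = 5 - (-20082)/(-20253 + (4100 - 1778)) = 5 - (-20082)/(-20253 + 2322) = 5 - (-20082)/(-17931) = 5 - (-20082)*(-1)/17931 = 5 - 1*6694/5977 = 5 - 6694/5977 = 23191/5977 ≈ 3.8800)
q(G) = 5017 - 29*G (q(G) = -29*(-173 + G) = 5017 - 29*G)
-14851/q(-107) + t/(-18234) = -14851/(5017 - 29*(-107)) + (23191/5977)/(-18234) = -14851/(5017 + 3103) + (23191/5977)*(-1/18234) = -14851/8120 - 23191/108984618 = -809359436419/442477549080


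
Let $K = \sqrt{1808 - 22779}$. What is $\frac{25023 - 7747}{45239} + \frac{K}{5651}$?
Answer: $\frac{17276}{45239} + \frac{i \sqrt{20971}}{5651} \approx 0.38188 + 0.025626 i$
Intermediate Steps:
$K = i \sqrt{20971}$ ($K = \sqrt{-20971} = i \sqrt{20971} \approx 144.81 i$)
$\frac{25023 - 7747}{45239} + \frac{K}{5651} = \frac{25023 - 7747}{45239} + \frac{i \sqrt{20971}}{5651} = 17276 \cdot \frac{1}{45239} + i \sqrt{20971} \cdot \frac{1}{5651} = \frac{17276}{45239} + \frac{i \sqrt{20971}}{5651}$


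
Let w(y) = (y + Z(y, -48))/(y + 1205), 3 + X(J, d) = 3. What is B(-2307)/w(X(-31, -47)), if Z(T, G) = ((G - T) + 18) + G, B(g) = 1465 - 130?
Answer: -536225/26 ≈ -20624.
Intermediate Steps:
X(J, d) = 0 (X(J, d) = -3 + 3 = 0)
B(g) = 1335
Z(T, G) = 18 - T + 2*G (Z(T, G) = (18 + G - T) + G = 18 - T + 2*G)
w(y) = -78/(1205 + y) (w(y) = (y + (18 - y + 2*(-48)))/(y + 1205) = (y + (18 - y - 96))/(1205 + y) = (y + (-78 - y))/(1205 + y) = -78/(1205 + y))
B(-2307)/w(X(-31, -47)) = 1335/((-78/(1205 + 0))) = 1335/((-78/1205)) = 1335/((-78*1/1205)) = 1335/(-78/1205) = 1335*(-1205/78) = -536225/26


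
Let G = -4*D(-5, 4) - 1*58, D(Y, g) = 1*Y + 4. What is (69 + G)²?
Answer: 225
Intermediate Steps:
D(Y, g) = 4 + Y (D(Y, g) = Y + 4 = 4 + Y)
G = -54 (G = -4*(4 - 5) - 1*58 = -4*(-1) - 58 = 4 - 58 = -54)
(69 + G)² = (69 - 54)² = 15² = 225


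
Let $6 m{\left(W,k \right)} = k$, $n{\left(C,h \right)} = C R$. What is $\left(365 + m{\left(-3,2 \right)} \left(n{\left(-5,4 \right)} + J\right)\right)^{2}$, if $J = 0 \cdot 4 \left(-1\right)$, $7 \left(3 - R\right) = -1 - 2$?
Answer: $\frac{6325225}{49} \approx 1.2909 \cdot 10^{5}$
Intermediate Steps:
$R = \frac{24}{7}$ ($R = 3 - \frac{-1 - 2}{7} = 3 - - \frac{3}{7} = 3 + \frac{3}{7} = \frac{24}{7} \approx 3.4286$)
$J = 0$ ($J = 0 \left(-1\right) = 0$)
$n{\left(C,h \right)} = \frac{24 C}{7}$ ($n{\left(C,h \right)} = C \frac{24}{7} = \frac{24 C}{7}$)
$m{\left(W,k \right)} = \frac{k}{6}$
$\left(365 + m{\left(-3,2 \right)} \left(n{\left(-5,4 \right)} + J\right)\right)^{2} = \left(365 + \frac{1}{6} \cdot 2 \left(\frac{24}{7} \left(-5\right) + 0\right)\right)^{2} = \left(365 + \frac{- \frac{120}{7} + 0}{3}\right)^{2} = \left(365 + \frac{1}{3} \left(- \frac{120}{7}\right)\right)^{2} = \left(365 - \frac{40}{7}\right)^{2} = \left(\frac{2515}{7}\right)^{2} = \frac{6325225}{49}$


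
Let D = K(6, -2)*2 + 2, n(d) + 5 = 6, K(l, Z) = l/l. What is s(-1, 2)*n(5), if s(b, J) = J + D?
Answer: 6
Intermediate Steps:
K(l, Z) = 1
n(d) = 1 (n(d) = -5 + 6 = 1)
D = 4 (D = 1*2 + 2 = 2 + 2 = 4)
s(b, J) = 4 + J (s(b, J) = J + 4 = 4 + J)
s(-1, 2)*n(5) = (4 + 2)*1 = 6*1 = 6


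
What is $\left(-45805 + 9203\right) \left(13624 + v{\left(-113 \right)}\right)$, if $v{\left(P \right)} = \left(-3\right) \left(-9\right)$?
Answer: $-499653902$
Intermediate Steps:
$v{\left(P \right)} = 27$
$\left(-45805 + 9203\right) \left(13624 + v{\left(-113 \right)}\right) = \left(-45805 + 9203\right) \left(13624 + 27\right) = \left(-36602\right) 13651 = -499653902$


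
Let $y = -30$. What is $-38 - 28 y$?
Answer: $802$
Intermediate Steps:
$-38 - 28 y = -38 - -840 = -38 + 840 = 802$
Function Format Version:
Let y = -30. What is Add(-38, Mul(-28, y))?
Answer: 802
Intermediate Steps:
Add(-38, Mul(-28, y)) = Add(-38, Mul(-28, -30)) = Add(-38, 840) = 802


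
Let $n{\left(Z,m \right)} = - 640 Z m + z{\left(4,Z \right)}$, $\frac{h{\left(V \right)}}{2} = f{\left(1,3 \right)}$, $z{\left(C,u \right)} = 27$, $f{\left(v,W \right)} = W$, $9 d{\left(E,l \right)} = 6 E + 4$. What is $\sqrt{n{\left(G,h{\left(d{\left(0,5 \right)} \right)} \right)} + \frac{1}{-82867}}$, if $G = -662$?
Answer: $\frac{4 \sqrt{1091030965743866}}{82867} \approx 1594.4$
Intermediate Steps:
$d{\left(E,l \right)} = \frac{4}{9} + \frac{2 E}{3}$ ($d{\left(E,l \right)} = \frac{6 E + 4}{9} = \frac{4 + 6 E}{9} = \frac{4}{9} + \frac{2 E}{3}$)
$h{\left(V \right)} = 6$ ($h{\left(V \right)} = 2 \cdot 3 = 6$)
$n{\left(Z,m \right)} = 27 - 640 Z m$ ($n{\left(Z,m \right)} = - 640 Z m + 27 = 27 - 640 Z m$)
$\sqrt{n{\left(G,h{\left(d{\left(0,5 \right)} \right)} \right)} + \frac{1}{-82867}} = \sqrt{\left(27 - \left(-423680\right) 6\right) + \frac{1}{-82867}} = \sqrt{\left(27 + 2542080\right) - \frac{1}{82867}} = \sqrt{2542107 - \frac{1}{82867}} = \sqrt{\frac{210656780768}{82867}} = \frac{4 \sqrt{1091030965743866}}{82867}$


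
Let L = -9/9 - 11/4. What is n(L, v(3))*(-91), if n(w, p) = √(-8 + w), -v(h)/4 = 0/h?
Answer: -91*I*√47/2 ≈ -311.93*I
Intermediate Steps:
L = -15/4 (L = -9*⅑ - 11*¼ = -1 - 11/4 = -15/4 ≈ -3.7500)
v(h) = 0 (v(h) = -0/h = -4*0 = 0)
n(L, v(3))*(-91) = √(-8 - 15/4)*(-91) = √(-47/4)*(-91) = (I*√47/2)*(-91) = -91*I*√47/2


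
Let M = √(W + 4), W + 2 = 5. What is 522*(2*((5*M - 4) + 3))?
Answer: -1044 + 5220*√7 ≈ 12767.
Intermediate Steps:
W = 3 (W = -2 + 5 = 3)
M = √7 (M = √(3 + 4) = √7 ≈ 2.6458)
522*(2*((5*M - 4) + 3)) = 522*(2*((5*√7 - 4) + 3)) = 522*(2*((-4 + 5*√7) + 3)) = 522*(2*(-1 + 5*√7)) = 522*(-2 + 10*√7) = -1044 + 5220*√7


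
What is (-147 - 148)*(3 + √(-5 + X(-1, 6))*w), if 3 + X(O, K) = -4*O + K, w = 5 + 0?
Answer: -885 - 1475*√2 ≈ -2971.0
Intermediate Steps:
w = 5
X(O, K) = -3 + K - 4*O (X(O, K) = -3 + (-4*O + K) = -3 + (K - 4*O) = -3 + K - 4*O)
(-147 - 148)*(3 + √(-5 + X(-1, 6))*w) = (-147 - 148)*(3 + √(-5 + (-3 + 6 - 4*(-1)))*5) = -295*(3 + √(-5 + (-3 + 6 + 4))*5) = -295*(3 + √(-5 + 7)*5) = -295*(3 + √2*5) = -295*(3 + 5*√2) = -885 - 1475*√2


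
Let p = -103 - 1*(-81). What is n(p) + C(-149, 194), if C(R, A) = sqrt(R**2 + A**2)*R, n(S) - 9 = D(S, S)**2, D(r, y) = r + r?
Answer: 1945 - 149*sqrt(59837) ≈ -34503.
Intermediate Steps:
D(r, y) = 2*r
p = -22 (p = -103 + 81 = -22)
n(S) = 9 + 4*S**2 (n(S) = 9 + (2*S)**2 = 9 + 4*S**2)
C(R, A) = R*sqrt(A**2 + R**2) (C(R, A) = sqrt(A**2 + R**2)*R = R*sqrt(A**2 + R**2))
n(p) + C(-149, 194) = (9 + 4*(-22)**2) - 149*sqrt(194**2 + (-149)**2) = (9 + 4*484) - 149*sqrt(37636 + 22201) = (9 + 1936) - 149*sqrt(59837) = 1945 - 149*sqrt(59837)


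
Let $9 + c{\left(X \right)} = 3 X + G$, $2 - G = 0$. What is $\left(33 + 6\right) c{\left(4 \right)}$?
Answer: $195$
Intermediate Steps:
$G = 2$ ($G = 2 - 0 = 2 + 0 = 2$)
$c{\left(X \right)} = -7 + 3 X$ ($c{\left(X \right)} = -9 + \left(3 X + 2\right) = -9 + \left(2 + 3 X\right) = -7 + 3 X$)
$\left(33 + 6\right) c{\left(4 \right)} = \left(33 + 6\right) \left(-7 + 3 \cdot 4\right) = 39 \left(-7 + 12\right) = 39 \cdot 5 = 195$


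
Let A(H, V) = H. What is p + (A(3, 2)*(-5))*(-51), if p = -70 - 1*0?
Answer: 695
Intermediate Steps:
p = -70 (p = -70 + 0 = -70)
p + (A(3, 2)*(-5))*(-51) = -70 + (3*(-5))*(-51) = -70 - 15*(-51) = -70 + 765 = 695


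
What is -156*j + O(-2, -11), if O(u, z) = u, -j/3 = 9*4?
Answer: 16846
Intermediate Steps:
j = -108 (j = -27*4 = -3*36 = -108)
-156*j + O(-2, -11) = -156*(-108) - 2 = 16848 - 2 = 16846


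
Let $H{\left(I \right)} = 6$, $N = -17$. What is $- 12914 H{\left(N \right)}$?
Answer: $-77484$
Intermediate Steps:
$- 12914 H{\left(N \right)} = \left(-12914\right) 6 = -77484$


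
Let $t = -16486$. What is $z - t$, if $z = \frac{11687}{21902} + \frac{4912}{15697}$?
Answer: $\frac{5668106844747}{343795694} \approx 16487.0$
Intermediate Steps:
$z = \frac{291033463}{343795694}$ ($z = 11687 \cdot \frac{1}{21902} + 4912 \cdot \frac{1}{15697} = \frac{11687}{21902} + \frac{4912}{15697} = \frac{291033463}{343795694} \approx 0.84653$)
$z - t = \frac{291033463}{343795694} - -16486 = \frac{291033463}{343795694} + 16486 = \frac{5668106844747}{343795694}$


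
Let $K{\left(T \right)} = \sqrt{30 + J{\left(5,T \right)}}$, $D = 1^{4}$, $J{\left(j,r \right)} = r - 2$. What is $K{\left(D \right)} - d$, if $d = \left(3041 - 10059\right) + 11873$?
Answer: $-4855 + \sqrt{29} \approx -4849.6$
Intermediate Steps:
$d = 4855$ ($d = -7018 + 11873 = 4855$)
$J{\left(j,r \right)} = -2 + r$ ($J{\left(j,r \right)} = r - 2 = -2 + r$)
$D = 1$
$K{\left(T \right)} = \sqrt{28 + T}$ ($K{\left(T \right)} = \sqrt{30 + \left(-2 + T\right)} = \sqrt{28 + T}$)
$K{\left(D \right)} - d = \sqrt{28 + 1} - 4855 = \sqrt{29} - 4855 = -4855 + \sqrt{29}$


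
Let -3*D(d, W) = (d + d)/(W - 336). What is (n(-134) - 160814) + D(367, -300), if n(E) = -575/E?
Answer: -5139305194/31959 ≈ -1.6081e+5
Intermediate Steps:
D(d, W) = -2*d/(3*(-336 + W)) (D(d, W) = -(d + d)/(3*(W - 336)) = -2*d/(3*(-336 + W)))
(n(-134) - 160814) + D(367, -300) = (-575/(-134) - 160814) - 2*367/(-1008 + 3*(-300)) = (-575*(-1/134) - 160814) - 2*367/(-1008 - 900) = (575/134 - 160814) - 2*367/(-1908) = -21548501/134 - 2*367*(-1/1908) = -21548501/134 + 367/954 = -5139305194/31959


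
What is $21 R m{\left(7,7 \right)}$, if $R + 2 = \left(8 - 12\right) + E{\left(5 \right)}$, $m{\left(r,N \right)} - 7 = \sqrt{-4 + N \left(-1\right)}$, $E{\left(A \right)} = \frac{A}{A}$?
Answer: $-735 - 105 i \sqrt{11} \approx -735.0 - 348.25 i$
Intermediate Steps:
$E{\left(A \right)} = 1$
$m{\left(r,N \right)} = 7 + \sqrt{-4 - N}$ ($m{\left(r,N \right)} = 7 + \sqrt{-4 + N \left(-1\right)} = 7 + \sqrt{-4 - N}$)
$R = -5$ ($R = -2 + \left(\left(8 - 12\right) + 1\right) = -2 + \left(-4 + 1\right) = -2 - 3 = -5$)
$21 R m{\left(7,7 \right)} = 21 \left(-5\right) \left(7 + \sqrt{-4 - 7}\right) = - 105 \left(7 + \sqrt{-4 - 7}\right) = - 105 \left(7 + \sqrt{-11}\right) = - 105 \left(7 + i \sqrt{11}\right) = -735 - 105 i \sqrt{11}$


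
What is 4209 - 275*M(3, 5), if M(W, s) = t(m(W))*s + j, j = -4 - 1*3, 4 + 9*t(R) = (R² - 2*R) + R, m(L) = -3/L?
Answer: 57956/9 ≈ 6439.6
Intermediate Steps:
t(R) = -4/9 - R/9 + R²/9 (t(R) = -4/9 + ((R² - 2*R) + R)/9 = -4/9 + (R² - R)/9 = -4/9 + (-R/9 + R²/9) = -4/9 - R/9 + R²/9)
j = -7 (j = -4 - 3 = -7)
M(W, s) = -7 + s*(-4/9 + W⁻² + 1/(3*W)) (M(W, s) = (-4/9 - (-1)/(3*W) + (-3/W)²/9)*s - 7 = (-4/9 + 1/(3*W) + (9/W²)/9)*s - 7 = (-4/9 + 1/(3*W) + W⁻²)*s - 7 = (-4/9 + W⁻² + 1/(3*W))*s - 7 = s*(-4/9 + W⁻² + 1/(3*W)) - 7 = -7 + s*(-4/9 + W⁻² + 1/(3*W)))
4209 - 275*M(3, 5) = 4209 - 275*(-7 - 4/9*5 + 5/3² + (⅓)*5/3) = 4209 - 275*(-7 - 20/9 + 5*(⅑) + (⅓)*5*(⅓)) = 4209 - 275*(-7 - 20/9 + 5/9 + 5/9) = 4209 - 275*(-73)/9 = 4209 - 1*(-20075/9) = 4209 + 20075/9 = 57956/9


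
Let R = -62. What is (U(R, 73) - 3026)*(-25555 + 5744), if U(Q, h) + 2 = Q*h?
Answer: 149652294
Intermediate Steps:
U(Q, h) = -2 + Q*h
(U(R, 73) - 3026)*(-25555 + 5744) = ((-2 - 62*73) - 3026)*(-25555 + 5744) = ((-2 - 4526) - 3026)*(-19811) = (-4528 - 3026)*(-19811) = -7554*(-19811) = 149652294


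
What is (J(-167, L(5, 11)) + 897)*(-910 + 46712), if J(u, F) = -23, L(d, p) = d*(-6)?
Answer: 40030948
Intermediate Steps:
L(d, p) = -6*d
(J(-167, L(5, 11)) + 897)*(-910 + 46712) = (-23 + 897)*(-910 + 46712) = 874*45802 = 40030948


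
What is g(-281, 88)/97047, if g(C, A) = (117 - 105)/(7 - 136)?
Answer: -4/4173021 ≈ -9.5854e-7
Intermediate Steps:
g(C, A) = -4/43 (g(C, A) = 12/(-129) = 12*(-1/129) = -4/43)
g(-281, 88)/97047 = -4/43/97047 = -4/43*1/97047 = -4/4173021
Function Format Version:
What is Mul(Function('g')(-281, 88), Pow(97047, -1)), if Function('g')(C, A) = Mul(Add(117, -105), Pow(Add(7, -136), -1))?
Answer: Rational(-4, 4173021) ≈ -9.5854e-7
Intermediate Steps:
Function('g')(C, A) = Rational(-4, 43) (Function('g')(C, A) = Mul(12, Pow(-129, -1)) = Mul(12, Rational(-1, 129)) = Rational(-4, 43))
Mul(Function('g')(-281, 88), Pow(97047, -1)) = Mul(Rational(-4, 43), Pow(97047, -1)) = Mul(Rational(-4, 43), Rational(1, 97047)) = Rational(-4, 4173021)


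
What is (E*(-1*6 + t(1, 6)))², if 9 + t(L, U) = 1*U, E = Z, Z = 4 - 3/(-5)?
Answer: 42849/25 ≈ 1714.0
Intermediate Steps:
Z = 23/5 (Z = 4 - 3*(-⅕) = 4 + ⅗ = 23/5 ≈ 4.6000)
E = 23/5 ≈ 4.6000
t(L, U) = -9 + U (t(L, U) = -9 + 1*U = -9 + U)
(E*(-1*6 + t(1, 6)))² = (23*(-1*6 + (-9 + 6))/5)² = (23*(-6 - 3)/5)² = ((23/5)*(-9))² = (-207/5)² = 42849/25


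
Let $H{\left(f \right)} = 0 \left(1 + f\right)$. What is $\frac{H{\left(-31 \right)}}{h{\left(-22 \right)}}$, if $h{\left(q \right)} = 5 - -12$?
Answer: $0$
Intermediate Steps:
$h{\left(q \right)} = 17$ ($h{\left(q \right)} = 5 + 12 = 17$)
$H{\left(f \right)} = 0$
$\frac{H{\left(-31 \right)}}{h{\left(-22 \right)}} = \frac{0}{17} = 0 \cdot \frac{1}{17} = 0$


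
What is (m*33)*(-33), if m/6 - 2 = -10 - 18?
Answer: 169884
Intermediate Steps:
m = -156 (m = 12 + 6*(-10 - 18) = 12 + 6*(-28) = 12 - 168 = -156)
(m*33)*(-33) = -156*33*(-33) = -5148*(-33) = 169884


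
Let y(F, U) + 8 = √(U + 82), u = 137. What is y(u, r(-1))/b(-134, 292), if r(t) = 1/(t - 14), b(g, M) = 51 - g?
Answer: -8/185 + √18435/2775 ≈ 0.0056849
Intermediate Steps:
r(t) = 1/(-14 + t)
y(F, U) = -8 + √(82 + U) (y(F, U) = -8 + √(U + 82) = -8 + √(82 + U))
y(u, r(-1))/b(-134, 292) = (-8 + √(82 + 1/(-14 - 1)))/(51 - 1*(-134)) = (-8 + √(82 + 1/(-15)))/(51 + 134) = (-8 + √(82 - 1/15))/185 = (-8 + √(1229/15))*(1/185) = (-8 + √18435/15)*(1/185) = -8/185 + √18435/2775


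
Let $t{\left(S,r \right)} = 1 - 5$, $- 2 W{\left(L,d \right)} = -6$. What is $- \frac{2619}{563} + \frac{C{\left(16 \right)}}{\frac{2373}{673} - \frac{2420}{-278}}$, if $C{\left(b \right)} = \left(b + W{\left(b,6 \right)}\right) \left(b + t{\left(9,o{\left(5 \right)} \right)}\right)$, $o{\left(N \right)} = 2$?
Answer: $\frac{9011467545}{644171651} \approx 13.989$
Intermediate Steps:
$W{\left(L,d \right)} = 3$ ($W{\left(L,d \right)} = \left(- \frac{1}{2}\right) \left(-6\right) = 3$)
$t{\left(S,r \right)} = -4$
$C{\left(b \right)} = \left(-4 + b\right) \left(3 + b\right)$ ($C{\left(b \right)} = \left(b + 3\right) \left(b - 4\right) = \left(3 + b\right) \left(-4 + b\right) = \left(-4 + b\right) \left(3 + b\right)$)
$- \frac{2619}{563} + \frac{C{\left(16 \right)}}{\frac{2373}{673} - \frac{2420}{-278}} = - \frac{2619}{563} + \frac{-12 + 16^{2} - 16}{\frac{2373}{673} - \frac{2420}{-278}} = \left(-2619\right) \frac{1}{563} + \frac{-12 + 256 - 16}{2373 \cdot \frac{1}{673} - - \frac{1210}{139}} = - \frac{2619}{563} + \frac{228}{\frac{2373}{673} + \frac{1210}{139}} = - \frac{2619}{563} + \frac{228}{\frac{1144177}{93547}} = - \frac{2619}{563} + 228 \cdot \frac{93547}{1144177} = - \frac{2619}{563} + \frac{21328716}{1144177} = \frac{9011467545}{644171651}$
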